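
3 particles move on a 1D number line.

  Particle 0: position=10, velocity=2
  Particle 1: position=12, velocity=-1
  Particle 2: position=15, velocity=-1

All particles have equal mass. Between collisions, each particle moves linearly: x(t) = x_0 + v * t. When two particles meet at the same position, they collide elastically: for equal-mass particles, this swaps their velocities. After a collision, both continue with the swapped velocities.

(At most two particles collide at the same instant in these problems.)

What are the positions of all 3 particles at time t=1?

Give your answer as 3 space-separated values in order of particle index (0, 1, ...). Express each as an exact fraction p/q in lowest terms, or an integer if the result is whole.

Answer: 11 12 14

Derivation:
Collision at t=2/3: particles 0 and 1 swap velocities; positions: p0=34/3 p1=34/3 p2=43/3; velocities now: v0=-1 v1=2 v2=-1
Advance to t=1 (no further collisions before then); velocities: v0=-1 v1=2 v2=-1; positions = 11 12 14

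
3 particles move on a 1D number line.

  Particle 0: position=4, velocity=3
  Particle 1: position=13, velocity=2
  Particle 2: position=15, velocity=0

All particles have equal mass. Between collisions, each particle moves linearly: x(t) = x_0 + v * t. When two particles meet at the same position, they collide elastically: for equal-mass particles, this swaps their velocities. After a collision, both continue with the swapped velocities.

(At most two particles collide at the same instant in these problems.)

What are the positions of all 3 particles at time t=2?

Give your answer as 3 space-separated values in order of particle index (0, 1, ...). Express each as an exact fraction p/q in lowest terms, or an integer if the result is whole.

Collision at t=1: particles 1 and 2 swap velocities; positions: p0=7 p1=15 p2=15; velocities now: v0=3 v1=0 v2=2
Advance to t=2 (no further collisions before then); velocities: v0=3 v1=0 v2=2; positions = 10 15 17

Answer: 10 15 17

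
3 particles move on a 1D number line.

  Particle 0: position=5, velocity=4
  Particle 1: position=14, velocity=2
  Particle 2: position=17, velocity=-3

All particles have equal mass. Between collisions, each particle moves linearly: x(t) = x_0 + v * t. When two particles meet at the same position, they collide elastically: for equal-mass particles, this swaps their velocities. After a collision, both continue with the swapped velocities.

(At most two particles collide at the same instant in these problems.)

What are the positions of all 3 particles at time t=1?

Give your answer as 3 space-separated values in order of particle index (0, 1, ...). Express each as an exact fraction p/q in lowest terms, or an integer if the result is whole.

Collision at t=3/5: particles 1 and 2 swap velocities; positions: p0=37/5 p1=76/5 p2=76/5; velocities now: v0=4 v1=-3 v2=2
Advance to t=1 (no further collisions before then); velocities: v0=4 v1=-3 v2=2; positions = 9 14 16

Answer: 9 14 16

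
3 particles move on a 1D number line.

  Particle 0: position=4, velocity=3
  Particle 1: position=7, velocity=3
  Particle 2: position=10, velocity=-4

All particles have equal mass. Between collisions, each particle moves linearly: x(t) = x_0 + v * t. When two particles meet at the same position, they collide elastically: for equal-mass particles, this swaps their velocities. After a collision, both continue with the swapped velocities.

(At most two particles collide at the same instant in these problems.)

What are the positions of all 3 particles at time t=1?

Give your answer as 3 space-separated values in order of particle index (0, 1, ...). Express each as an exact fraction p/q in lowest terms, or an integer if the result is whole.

Collision at t=3/7: particles 1 and 2 swap velocities; positions: p0=37/7 p1=58/7 p2=58/7; velocities now: v0=3 v1=-4 v2=3
Collision at t=6/7: particles 0 and 1 swap velocities; positions: p0=46/7 p1=46/7 p2=67/7; velocities now: v0=-4 v1=3 v2=3
Advance to t=1 (no further collisions before then); velocities: v0=-4 v1=3 v2=3; positions = 6 7 10

Answer: 6 7 10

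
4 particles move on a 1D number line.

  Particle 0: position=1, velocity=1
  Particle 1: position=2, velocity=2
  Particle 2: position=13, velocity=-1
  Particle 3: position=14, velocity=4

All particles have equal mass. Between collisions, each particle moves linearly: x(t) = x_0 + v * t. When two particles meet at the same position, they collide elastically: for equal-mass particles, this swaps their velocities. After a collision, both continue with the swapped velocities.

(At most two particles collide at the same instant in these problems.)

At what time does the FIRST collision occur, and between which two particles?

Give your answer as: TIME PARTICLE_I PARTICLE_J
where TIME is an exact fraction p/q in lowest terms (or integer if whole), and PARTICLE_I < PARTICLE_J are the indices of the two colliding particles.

Answer: 11/3 1 2

Derivation:
Pair (0,1): pos 1,2 vel 1,2 -> not approaching (rel speed -1 <= 0)
Pair (1,2): pos 2,13 vel 2,-1 -> gap=11, closing at 3/unit, collide at t=11/3
Pair (2,3): pos 13,14 vel -1,4 -> not approaching (rel speed -5 <= 0)
Earliest collision: t=11/3 between 1 and 2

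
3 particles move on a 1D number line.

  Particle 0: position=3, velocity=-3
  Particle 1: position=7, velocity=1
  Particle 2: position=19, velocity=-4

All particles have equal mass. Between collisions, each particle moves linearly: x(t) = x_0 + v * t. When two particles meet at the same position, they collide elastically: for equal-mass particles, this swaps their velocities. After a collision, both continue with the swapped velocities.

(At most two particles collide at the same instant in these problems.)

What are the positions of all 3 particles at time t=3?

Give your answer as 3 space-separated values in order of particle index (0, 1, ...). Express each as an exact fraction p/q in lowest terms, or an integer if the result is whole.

Answer: -6 7 10

Derivation:
Collision at t=12/5: particles 1 and 2 swap velocities; positions: p0=-21/5 p1=47/5 p2=47/5; velocities now: v0=-3 v1=-4 v2=1
Advance to t=3 (no further collisions before then); velocities: v0=-3 v1=-4 v2=1; positions = -6 7 10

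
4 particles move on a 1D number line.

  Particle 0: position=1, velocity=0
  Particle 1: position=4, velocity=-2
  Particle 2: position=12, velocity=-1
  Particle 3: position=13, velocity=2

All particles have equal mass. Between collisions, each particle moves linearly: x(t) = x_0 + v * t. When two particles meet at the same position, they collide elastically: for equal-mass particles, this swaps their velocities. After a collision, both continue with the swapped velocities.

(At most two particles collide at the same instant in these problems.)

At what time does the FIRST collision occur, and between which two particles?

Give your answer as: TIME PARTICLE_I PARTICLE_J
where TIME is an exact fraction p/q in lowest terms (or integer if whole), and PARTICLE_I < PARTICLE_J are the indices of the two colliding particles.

Pair (0,1): pos 1,4 vel 0,-2 -> gap=3, closing at 2/unit, collide at t=3/2
Pair (1,2): pos 4,12 vel -2,-1 -> not approaching (rel speed -1 <= 0)
Pair (2,3): pos 12,13 vel -1,2 -> not approaching (rel speed -3 <= 0)
Earliest collision: t=3/2 between 0 and 1

Answer: 3/2 0 1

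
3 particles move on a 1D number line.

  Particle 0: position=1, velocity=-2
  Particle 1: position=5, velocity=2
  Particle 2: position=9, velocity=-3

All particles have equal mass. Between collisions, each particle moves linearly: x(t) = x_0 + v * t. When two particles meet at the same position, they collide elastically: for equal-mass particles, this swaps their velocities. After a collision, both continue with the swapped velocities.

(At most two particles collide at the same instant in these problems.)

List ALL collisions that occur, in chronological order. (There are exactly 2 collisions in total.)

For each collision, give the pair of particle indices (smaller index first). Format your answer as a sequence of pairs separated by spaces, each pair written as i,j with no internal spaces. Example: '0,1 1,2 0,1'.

Answer: 1,2 0,1

Derivation:
Collision at t=4/5: particles 1 and 2 swap velocities; positions: p0=-3/5 p1=33/5 p2=33/5; velocities now: v0=-2 v1=-3 v2=2
Collision at t=8: particles 0 and 1 swap velocities; positions: p0=-15 p1=-15 p2=21; velocities now: v0=-3 v1=-2 v2=2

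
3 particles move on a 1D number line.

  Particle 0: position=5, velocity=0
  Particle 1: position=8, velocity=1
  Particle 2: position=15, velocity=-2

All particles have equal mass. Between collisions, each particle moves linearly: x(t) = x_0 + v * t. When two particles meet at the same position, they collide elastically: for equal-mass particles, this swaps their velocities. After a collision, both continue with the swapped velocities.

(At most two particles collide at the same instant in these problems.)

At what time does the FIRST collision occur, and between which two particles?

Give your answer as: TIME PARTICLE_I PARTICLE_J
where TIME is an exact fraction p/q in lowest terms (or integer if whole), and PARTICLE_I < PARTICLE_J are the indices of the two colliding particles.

Answer: 7/3 1 2

Derivation:
Pair (0,1): pos 5,8 vel 0,1 -> not approaching (rel speed -1 <= 0)
Pair (1,2): pos 8,15 vel 1,-2 -> gap=7, closing at 3/unit, collide at t=7/3
Earliest collision: t=7/3 between 1 and 2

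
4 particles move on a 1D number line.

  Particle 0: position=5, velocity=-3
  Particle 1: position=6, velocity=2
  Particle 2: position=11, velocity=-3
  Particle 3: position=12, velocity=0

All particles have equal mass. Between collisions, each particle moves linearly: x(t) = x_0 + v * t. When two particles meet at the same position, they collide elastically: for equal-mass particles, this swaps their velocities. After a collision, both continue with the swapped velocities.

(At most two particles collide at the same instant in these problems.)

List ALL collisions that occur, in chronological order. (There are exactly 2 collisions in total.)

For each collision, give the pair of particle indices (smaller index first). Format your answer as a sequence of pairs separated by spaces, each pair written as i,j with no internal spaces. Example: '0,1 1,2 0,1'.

Answer: 1,2 2,3

Derivation:
Collision at t=1: particles 1 and 2 swap velocities; positions: p0=2 p1=8 p2=8 p3=12; velocities now: v0=-3 v1=-3 v2=2 v3=0
Collision at t=3: particles 2 and 3 swap velocities; positions: p0=-4 p1=2 p2=12 p3=12; velocities now: v0=-3 v1=-3 v2=0 v3=2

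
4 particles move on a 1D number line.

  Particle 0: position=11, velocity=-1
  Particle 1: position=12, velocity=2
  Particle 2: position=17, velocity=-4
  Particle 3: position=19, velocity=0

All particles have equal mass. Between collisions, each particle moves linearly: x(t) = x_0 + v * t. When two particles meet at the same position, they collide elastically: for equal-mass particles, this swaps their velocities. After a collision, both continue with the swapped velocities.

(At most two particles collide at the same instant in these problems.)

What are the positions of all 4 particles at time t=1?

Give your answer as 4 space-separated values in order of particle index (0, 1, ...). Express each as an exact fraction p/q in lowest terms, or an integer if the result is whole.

Collision at t=5/6: particles 1 and 2 swap velocities; positions: p0=61/6 p1=41/3 p2=41/3 p3=19; velocities now: v0=-1 v1=-4 v2=2 v3=0
Advance to t=1 (no further collisions before then); velocities: v0=-1 v1=-4 v2=2 v3=0; positions = 10 13 14 19

Answer: 10 13 14 19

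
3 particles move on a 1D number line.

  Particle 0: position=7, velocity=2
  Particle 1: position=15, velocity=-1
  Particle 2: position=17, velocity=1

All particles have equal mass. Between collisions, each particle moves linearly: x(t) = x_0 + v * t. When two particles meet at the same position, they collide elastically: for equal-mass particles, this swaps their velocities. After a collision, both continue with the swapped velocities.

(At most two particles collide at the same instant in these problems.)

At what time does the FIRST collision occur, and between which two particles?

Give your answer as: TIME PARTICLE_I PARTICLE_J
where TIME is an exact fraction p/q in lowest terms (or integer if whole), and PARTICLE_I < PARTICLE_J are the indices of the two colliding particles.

Answer: 8/3 0 1

Derivation:
Pair (0,1): pos 7,15 vel 2,-1 -> gap=8, closing at 3/unit, collide at t=8/3
Pair (1,2): pos 15,17 vel -1,1 -> not approaching (rel speed -2 <= 0)
Earliest collision: t=8/3 between 0 and 1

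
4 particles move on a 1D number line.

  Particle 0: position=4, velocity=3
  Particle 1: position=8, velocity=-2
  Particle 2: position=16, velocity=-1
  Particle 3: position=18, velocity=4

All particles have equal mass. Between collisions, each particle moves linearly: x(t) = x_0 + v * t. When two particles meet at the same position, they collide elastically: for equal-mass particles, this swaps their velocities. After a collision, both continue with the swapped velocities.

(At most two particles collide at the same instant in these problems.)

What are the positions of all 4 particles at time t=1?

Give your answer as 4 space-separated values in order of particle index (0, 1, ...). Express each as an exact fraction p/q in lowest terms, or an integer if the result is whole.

Answer: 6 7 15 22

Derivation:
Collision at t=4/5: particles 0 and 1 swap velocities; positions: p0=32/5 p1=32/5 p2=76/5 p3=106/5; velocities now: v0=-2 v1=3 v2=-1 v3=4
Advance to t=1 (no further collisions before then); velocities: v0=-2 v1=3 v2=-1 v3=4; positions = 6 7 15 22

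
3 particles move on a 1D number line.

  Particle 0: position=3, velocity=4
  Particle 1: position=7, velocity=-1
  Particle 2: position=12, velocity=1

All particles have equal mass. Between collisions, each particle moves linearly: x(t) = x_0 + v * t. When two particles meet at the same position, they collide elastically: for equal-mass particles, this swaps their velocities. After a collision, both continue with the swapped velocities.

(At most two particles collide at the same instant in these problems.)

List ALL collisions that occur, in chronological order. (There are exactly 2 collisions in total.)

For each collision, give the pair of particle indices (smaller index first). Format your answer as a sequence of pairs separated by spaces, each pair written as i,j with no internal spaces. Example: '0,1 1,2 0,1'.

Answer: 0,1 1,2

Derivation:
Collision at t=4/5: particles 0 and 1 swap velocities; positions: p0=31/5 p1=31/5 p2=64/5; velocities now: v0=-1 v1=4 v2=1
Collision at t=3: particles 1 and 2 swap velocities; positions: p0=4 p1=15 p2=15; velocities now: v0=-1 v1=1 v2=4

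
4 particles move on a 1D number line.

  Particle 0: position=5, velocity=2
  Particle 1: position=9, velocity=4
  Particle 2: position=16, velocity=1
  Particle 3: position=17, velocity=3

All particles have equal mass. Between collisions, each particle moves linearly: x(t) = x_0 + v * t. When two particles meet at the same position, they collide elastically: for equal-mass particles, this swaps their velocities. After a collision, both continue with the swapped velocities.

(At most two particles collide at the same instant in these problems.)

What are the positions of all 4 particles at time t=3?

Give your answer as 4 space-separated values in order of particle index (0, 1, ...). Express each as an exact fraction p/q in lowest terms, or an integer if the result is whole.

Answer: 11 19 21 26

Derivation:
Collision at t=7/3: particles 1 and 2 swap velocities; positions: p0=29/3 p1=55/3 p2=55/3 p3=24; velocities now: v0=2 v1=1 v2=4 v3=3
Advance to t=3 (no further collisions before then); velocities: v0=2 v1=1 v2=4 v3=3; positions = 11 19 21 26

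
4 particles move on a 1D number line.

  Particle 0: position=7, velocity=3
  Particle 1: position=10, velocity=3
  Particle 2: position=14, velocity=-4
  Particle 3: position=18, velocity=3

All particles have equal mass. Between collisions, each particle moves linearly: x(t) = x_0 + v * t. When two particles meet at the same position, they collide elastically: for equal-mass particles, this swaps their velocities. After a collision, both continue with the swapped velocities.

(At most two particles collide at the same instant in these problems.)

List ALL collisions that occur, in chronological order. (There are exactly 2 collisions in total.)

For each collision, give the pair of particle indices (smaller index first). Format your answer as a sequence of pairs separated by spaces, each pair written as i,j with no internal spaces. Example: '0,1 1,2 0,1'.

Answer: 1,2 0,1

Derivation:
Collision at t=4/7: particles 1 and 2 swap velocities; positions: p0=61/7 p1=82/7 p2=82/7 p3=138/7; velocities now: v0=3 v1=-4 v2=3 v3=3
Collision at t=1: particles 0 and 1 swap velocities; positions: p0=10 p1=10 p2=13 p3=21; velocities now: v0=-4 v1=3 v2=3 v3=3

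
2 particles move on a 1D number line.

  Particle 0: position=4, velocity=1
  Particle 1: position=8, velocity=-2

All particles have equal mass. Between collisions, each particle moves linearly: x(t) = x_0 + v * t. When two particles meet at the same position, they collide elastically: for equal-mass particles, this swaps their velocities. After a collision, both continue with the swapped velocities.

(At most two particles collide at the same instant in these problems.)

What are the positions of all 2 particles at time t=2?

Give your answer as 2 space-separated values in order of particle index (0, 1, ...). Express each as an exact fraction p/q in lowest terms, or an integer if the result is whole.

Collision at t=4/3: particles 0 and 1 swap velocities; positions: p0=16/3 p1=16/3; velocities now: v0=-2 v1=1
Advance to t=2 (no further collisions before then); velocities: v0=-2 v1=1; positions = 4 6

Answer: 4 6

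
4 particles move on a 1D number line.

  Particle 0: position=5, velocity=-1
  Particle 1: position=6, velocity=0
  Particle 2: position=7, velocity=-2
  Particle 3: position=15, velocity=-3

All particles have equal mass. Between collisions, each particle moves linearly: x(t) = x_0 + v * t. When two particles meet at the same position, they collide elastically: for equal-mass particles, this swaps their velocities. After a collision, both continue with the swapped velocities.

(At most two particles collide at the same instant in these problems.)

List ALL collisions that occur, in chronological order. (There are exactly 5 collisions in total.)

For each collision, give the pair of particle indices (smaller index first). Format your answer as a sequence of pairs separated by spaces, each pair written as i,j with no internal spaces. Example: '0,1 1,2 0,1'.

Collision at t=1/2: particles 1 and 2 swap velocities; positions: p0=9/2 p1=6 p2=6 p3=27/2; velocities now: v0=-1 v1=-2 v2=0 v3=-3
Collision at t=2: particles 0 and 1 swap velocities; positions: p0=3 p1=3 p2=6 p3=9; velocities now: v0=-2 v1=-1 v2=0 v3=-3
Collision at t=3: particles 2 and 3 swap velocities; positions: p0=1 p1=2 p2=6 p3=6; velocities now: v0=-2 v1=-1 v2=-3 v3=0
Collision at t=5: particles 1 and 2 swap velocities; positions: p0=-3 p1=0 p2=0 p3=6; velocities now: v0=-2 v1=-3 v2=-1 v3=0
Collision at t=8: particles 0 and 1 swap velocities; positions: p0=-9 p1=-9 p2=-3 p3=6; velocities now: v0=-3 v1=-2 v2=-1 v3=0

Answer: 1,2 0,1 2,3 1,2 0,1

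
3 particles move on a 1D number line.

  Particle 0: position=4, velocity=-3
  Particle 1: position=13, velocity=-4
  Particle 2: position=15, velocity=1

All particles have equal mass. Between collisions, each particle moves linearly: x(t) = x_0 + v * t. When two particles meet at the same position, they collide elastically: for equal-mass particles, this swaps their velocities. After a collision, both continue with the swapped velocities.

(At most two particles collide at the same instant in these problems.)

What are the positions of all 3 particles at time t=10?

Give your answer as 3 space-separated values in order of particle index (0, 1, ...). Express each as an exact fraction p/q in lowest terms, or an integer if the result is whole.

Answer: -27 -26 25

Derivation:
Collision at t=9: particles 0 and 1 swap velocities; positions: p0=-23 p1=-23 p2=24; velocities now: v0=-4 v1=-3 v2=1
Advance to t=10 (no further collisions before then); velocities: v0=-4 v1=-3 v2=1; positions = -27 -26 25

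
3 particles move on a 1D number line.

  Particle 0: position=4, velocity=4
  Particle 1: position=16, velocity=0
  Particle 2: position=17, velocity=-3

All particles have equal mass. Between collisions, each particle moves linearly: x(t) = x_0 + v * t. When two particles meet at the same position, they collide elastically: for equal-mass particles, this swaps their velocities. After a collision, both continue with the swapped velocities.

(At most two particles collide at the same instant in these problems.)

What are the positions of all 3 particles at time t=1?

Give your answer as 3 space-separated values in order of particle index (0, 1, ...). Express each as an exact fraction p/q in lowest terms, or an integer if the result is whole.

Answer: 8 14 16

Derivation:
Collision at t=1/3: particles 1 and 2 swap velocities; positions: p0=16/3 p1=16 p2=16; velocities now: v0=4 v1=-3 v2=0
Advance to t=1 (no further collisions before then); velocities: v0=4 v1=-3 v2=0; positions = 8 14 16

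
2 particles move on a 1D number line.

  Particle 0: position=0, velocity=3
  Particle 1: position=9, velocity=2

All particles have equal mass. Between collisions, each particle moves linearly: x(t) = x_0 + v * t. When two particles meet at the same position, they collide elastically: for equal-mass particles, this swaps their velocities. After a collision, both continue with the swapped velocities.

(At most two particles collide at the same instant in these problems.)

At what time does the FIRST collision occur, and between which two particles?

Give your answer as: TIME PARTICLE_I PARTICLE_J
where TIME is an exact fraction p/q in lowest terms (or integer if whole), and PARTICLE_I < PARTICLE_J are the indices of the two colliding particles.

Answer: 9 0 1

Derivation:
Pair (0,1): pos 0,9 vel 3,2 -> gap=9, closing at 1/unit, collide at t=9
Earliest collision: t=9 between 0 and 1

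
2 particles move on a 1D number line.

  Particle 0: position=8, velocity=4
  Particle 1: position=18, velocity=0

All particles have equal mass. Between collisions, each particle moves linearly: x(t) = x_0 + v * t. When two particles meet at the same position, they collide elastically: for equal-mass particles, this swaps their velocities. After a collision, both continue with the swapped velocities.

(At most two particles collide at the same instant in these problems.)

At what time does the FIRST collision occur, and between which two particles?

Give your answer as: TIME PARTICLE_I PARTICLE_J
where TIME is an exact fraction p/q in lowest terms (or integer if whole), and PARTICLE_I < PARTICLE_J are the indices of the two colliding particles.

Pair (0,1): pos 8,18 vel 4,0 -> gap=10, closing at 4/unit, collide at t=5/2
Earliest collision: t=5/2 between 0 and 1

Answer: 5/2 0 1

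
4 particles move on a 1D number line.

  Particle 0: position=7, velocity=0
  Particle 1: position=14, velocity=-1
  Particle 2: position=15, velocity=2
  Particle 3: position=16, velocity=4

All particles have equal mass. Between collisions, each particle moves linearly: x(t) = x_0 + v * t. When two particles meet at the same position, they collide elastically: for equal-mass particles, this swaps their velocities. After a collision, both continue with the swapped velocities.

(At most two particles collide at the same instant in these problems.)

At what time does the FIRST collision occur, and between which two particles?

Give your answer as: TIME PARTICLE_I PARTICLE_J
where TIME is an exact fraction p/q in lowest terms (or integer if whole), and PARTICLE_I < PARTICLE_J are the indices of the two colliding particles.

Answer: 7 0 1

Derivation:
Pair (0,1): pos 7,14 vel 0,-1 -> gap=7, closing at 1/unit, collide at t=7
Pair (1,2): pos 14,15 vel -1,2 -> not approaching (rel speed -3 <= 0)
Pair (2,3): pos 15,16 vel 2,4 -> not approaching (rel speed -2 <= 0)
Earliest collision: t=7 between 0 and 1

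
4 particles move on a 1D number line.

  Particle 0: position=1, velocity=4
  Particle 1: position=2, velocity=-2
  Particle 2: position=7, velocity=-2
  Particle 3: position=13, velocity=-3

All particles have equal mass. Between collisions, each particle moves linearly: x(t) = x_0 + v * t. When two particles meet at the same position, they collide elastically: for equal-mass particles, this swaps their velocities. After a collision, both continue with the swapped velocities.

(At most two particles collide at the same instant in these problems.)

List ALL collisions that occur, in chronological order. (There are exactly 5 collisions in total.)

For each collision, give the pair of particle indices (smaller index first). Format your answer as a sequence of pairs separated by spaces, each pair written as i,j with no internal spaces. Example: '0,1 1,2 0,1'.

Collision at t=1/6: particles 0 and 1 swap velocities; positions: p0=5/3 p1=5/3 p2=20/3 p3=25/2; velocities now: v0=-2 v1=4 v2=-2 v3=-3
Collision at t=1: particles 1 and 2 swap velocities; positions: p0=0 p1=5 p2=5 p3=10; velocities now: v0=-2 v1=-2 v2=4 v3=-3
Collision at t=12/7: particles 2 and 3 swap velocities; positions: p0=-10/7 p1=25/7 p2=55/7 p3=55/7; velocities now: v0=-2 v1=-2 v2=-3 v3=4
Collision at t=6: particles 1 and 2 swap velocities; positions: p0=-10 p1=-5 p2=-5 p3=25; velocities now: v0=-2 v1=-3 v2=-2 v3=4
Collision at t=11: particles 0 and 1 swap velocities; positions: p0=-20 p1=-20 p2=-15 p3=45; velocities now: v0=-3 v1=-2 v2=-2 v3=4

Answer: 0,1 1,2 2,3 1,2 0,1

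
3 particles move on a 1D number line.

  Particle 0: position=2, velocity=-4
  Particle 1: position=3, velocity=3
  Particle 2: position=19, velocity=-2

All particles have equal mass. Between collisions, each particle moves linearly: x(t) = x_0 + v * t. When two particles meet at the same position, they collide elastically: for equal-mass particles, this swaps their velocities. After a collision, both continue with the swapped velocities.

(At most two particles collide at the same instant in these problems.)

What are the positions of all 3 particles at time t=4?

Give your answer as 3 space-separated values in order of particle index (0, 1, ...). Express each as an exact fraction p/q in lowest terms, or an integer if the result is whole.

Answer: -14 11 15

Derivation:
Collision at t=16/5: particles 1 and 2 swap velocities; positions: p0=-54/5 p1=63/5 p2=63/5; velocities now: v0=-4 v1=-2 v2=3
Advance to t=4 (no further collisions before then); velocities: v0=-4 v1=-2 v2=3; positions = -14 11 15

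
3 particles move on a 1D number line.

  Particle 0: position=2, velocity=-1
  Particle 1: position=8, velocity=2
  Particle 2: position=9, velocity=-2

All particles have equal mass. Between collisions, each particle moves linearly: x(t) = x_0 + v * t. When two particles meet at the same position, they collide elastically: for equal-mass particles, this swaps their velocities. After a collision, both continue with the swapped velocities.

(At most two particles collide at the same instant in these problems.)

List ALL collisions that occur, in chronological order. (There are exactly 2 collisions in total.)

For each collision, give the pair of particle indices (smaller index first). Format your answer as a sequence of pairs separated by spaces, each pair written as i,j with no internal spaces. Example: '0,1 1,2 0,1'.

Answer: 1,2 0,1

Derivation:
Collision at t=1/4: particles 1 and 2 swap velocities; positions: p0=7/4 p1=17/2 p2=17/2; velocities now: v0=-1 v1=-2 v2=2
Collision at t=7: particles 0 and 1 swap velocities; positions: p0=-5 p1=-5 p2=22; velocities now: v0=-2 v1=-1 v2=2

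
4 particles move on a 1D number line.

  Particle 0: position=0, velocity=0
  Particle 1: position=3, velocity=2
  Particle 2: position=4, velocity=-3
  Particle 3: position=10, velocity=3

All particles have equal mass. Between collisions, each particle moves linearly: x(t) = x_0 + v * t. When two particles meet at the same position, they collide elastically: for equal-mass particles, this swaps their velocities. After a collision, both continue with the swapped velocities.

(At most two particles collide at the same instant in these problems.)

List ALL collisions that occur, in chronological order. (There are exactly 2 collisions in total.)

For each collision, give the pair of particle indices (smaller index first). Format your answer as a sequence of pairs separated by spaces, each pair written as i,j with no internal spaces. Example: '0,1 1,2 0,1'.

Collision at t=1/5: particles 1 and 2 swap velocities; positions: p0=0 p1=17/5 p2=17/5 p3=53/5; velocities now: v0=0 v1=-3 v2=2 v3=3
Collision at t=4/3: particles 0 and 1 swap velocities; positions: p0=0 p1=0 p2=17/3 p3=14; velocities now: v0=-3 v1=0 v2=2 v3=3

Answer: 1,2 0,1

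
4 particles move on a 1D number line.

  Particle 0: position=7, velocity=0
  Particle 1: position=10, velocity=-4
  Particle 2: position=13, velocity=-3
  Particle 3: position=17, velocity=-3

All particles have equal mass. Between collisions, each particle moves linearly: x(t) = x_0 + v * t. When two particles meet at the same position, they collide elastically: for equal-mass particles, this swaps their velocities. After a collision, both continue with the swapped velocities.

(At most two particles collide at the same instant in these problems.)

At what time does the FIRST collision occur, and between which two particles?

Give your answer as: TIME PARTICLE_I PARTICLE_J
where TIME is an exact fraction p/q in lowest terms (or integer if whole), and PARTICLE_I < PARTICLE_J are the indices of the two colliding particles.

Pair (0,1): pos 7,10 vel 0,-4 -> gap=3, closing at 4/unit, collide at t=3/4
Pair (1,2): pos 10,13 vel -4,-3 -> not approaching (rel speed -1 <= 0)
Pair (2,3): pos 13,17 vel -3,-3 -> not approaching (rel speed 0 <= 0)
Earliest collision: t=3/4 between 0 and 1

Answer: 3/4 0 1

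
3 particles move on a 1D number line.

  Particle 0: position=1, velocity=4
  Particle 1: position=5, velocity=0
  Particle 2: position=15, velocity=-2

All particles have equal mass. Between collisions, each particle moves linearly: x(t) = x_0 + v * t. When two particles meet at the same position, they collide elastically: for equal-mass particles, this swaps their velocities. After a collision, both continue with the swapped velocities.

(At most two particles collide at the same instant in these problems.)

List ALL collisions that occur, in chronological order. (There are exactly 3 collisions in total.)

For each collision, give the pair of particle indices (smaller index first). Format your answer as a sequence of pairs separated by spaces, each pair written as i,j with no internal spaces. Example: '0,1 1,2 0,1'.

Answer: 0,1 1,2 0,1

Derivation:
Collision at t=1: particles 0 and 1 swap velocities; positions: p0=5 p1=5 p2=13; velocities now: v0=0 v1=4 v2=-2
Collision at t=7/3: particles 1 and 2 swap velocities; positions: p0=5 p1=31/3 p2=31/3; velocities now: v0=0 v1=-2 v2=4
Collision at t=5: particles 0 and 1 swap velocities; positions: p0=5 p1=5 p2=21; velocities now: v0=-2 v1=0 v2=4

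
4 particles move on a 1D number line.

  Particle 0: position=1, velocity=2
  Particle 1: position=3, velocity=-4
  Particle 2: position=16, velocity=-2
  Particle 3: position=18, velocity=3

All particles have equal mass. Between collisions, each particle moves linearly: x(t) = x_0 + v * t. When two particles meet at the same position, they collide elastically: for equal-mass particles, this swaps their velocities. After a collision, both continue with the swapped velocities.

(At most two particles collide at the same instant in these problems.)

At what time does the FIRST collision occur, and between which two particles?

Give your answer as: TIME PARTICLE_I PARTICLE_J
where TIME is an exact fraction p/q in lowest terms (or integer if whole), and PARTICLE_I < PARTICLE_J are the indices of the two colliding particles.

Pair (0,1): pos 1,3 vel 2,-4 -> gap=2, closing at 6/unit, collide at t=1/3
Pair (1,2): pos 3,16 vel -4,-2 -> not approaching (rel speed -2 <= 0)
Pair (2,3): pos 16,18 vel -2,3 -> not approaching (rel speed -5 <= 0)
Earliest collision: t=1/3 between 0 and 1

Answer: 1/3 0 1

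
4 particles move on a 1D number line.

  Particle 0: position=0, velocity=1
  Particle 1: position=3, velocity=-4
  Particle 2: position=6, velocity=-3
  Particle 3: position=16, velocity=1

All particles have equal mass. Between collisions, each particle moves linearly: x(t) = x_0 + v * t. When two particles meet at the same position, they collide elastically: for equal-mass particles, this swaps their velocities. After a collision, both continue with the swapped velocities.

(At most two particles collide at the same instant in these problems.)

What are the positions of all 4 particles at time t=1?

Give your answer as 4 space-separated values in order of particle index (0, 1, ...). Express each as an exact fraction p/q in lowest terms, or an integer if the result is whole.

Answer: -1 1 3 17

Derivation:
Collision at t=3/5: particles 0 and 1 swap velocities; positions: p0=3/5 p1=3/5 p2=21/5 p3=83/5; velocities now: v0=-4 v1=1 v2=-3 v3=1
Advance to t=1 (no further collisions before then); velocities: v0=-4 v1=1 v2=-3 v3=1; positions = -1 1 3 17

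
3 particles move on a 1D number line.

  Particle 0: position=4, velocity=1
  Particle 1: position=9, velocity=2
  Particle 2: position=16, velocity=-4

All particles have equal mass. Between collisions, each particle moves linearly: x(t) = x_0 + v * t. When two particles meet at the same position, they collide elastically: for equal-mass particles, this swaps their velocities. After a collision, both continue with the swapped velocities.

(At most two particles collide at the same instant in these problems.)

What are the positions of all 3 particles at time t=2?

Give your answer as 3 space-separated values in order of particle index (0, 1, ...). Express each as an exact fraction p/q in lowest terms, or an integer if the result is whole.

Answer: 6 8 13

Derivation:
Collision at t=7/6: particles 1 and 2 swap velocities; positions: p0=31/6 p1=34/3 p2=34/3; velocities now: v0=1 v1=-4 v2=2
Advance to t=2 (no further collisions before then); velocities: v0=1 v1=-4 v2=2; positions = 6 8 13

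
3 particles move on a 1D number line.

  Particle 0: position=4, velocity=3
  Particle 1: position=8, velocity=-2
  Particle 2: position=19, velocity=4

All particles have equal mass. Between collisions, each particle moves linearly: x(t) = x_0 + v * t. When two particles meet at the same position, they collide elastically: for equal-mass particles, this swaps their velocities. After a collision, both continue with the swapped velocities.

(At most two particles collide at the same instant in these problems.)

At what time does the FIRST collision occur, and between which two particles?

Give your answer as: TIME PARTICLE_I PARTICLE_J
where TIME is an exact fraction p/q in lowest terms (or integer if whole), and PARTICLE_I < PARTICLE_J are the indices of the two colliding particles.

Answer: 4/5 0 1

Derivation:
Pair (0,1): pos 4,8 vel 3,-2 -> gap=4, closing at 5/unit, collide at t=4/5
Pair (1,2): pos 8,19 vel -2,4 -> not approaching (rel speed -6 <= 0)
Earliest collision: t=4/5 between 0 and 1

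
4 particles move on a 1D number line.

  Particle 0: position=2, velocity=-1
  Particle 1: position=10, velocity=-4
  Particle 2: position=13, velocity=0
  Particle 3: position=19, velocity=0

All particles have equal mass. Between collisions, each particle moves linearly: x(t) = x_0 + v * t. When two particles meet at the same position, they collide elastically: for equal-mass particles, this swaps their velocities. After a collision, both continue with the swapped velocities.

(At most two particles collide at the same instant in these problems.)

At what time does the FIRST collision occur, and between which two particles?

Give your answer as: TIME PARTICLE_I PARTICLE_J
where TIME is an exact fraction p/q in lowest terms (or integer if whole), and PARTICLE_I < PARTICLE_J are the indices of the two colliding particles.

Answer: 8/3 0 1

Derivation:
Pair (0,1): pos 2,10 vel -1,-4 -> gap=8, closing at 3/unit, collide at t=8/3
Pair (1,2): pos 10,13 vel -4,0 -> not approaching (rel speed -4 <= 0)
Pair (2,3): pos 13,19 vel 0,0 -> not approaching (rel speed 0 <= 0)
Earliest collision: t=8/3 between 0 and 1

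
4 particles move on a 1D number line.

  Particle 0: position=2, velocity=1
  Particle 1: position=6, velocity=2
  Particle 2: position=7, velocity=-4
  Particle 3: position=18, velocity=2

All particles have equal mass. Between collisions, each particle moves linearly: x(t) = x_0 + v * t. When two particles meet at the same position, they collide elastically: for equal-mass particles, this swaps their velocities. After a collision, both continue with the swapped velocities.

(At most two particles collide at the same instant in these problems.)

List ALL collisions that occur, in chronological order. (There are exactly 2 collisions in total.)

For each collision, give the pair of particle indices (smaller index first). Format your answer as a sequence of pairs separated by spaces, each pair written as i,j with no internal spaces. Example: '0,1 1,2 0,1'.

Collision at t=1/6: particles 1 and 2 swap velocities; positions: p0=13/6 p1=19/3 p2=19/3 p3=55/3; velocities now: v0=1 v1=-4 v2=2 v3=2
Collision at t=1: particles 0 and 1 swap velocities; positions: p0=3 p1=3 p2=8 p3=20; velocities now: v0=-4 v1=1 v2=2 v3=2

Answer: 1,2 0,1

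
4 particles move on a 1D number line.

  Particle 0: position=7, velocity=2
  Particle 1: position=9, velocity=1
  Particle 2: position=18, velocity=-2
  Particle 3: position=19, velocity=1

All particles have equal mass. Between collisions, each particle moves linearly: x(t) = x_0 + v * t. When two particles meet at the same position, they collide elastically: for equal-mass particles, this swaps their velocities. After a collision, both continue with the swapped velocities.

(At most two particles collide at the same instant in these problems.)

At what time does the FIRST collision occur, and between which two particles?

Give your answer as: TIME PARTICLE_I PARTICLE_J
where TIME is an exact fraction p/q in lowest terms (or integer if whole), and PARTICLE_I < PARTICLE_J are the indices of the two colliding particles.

Answer: 2 0 1

Derivation:
Pair (0,1): pos 7,9 vel 2,1 -> gap=2, closing at 1/unit, collide at t=2
Pair (1,2): pos 9,18 vel 1,-2 -> gap=9, closing at 3/unit, collide at t=3
Pair (2,3): pos 18,19 vel -2,1 -> not approaching (rel speed -3 <= 0)
Earliest collision: t=2 between 0 and 1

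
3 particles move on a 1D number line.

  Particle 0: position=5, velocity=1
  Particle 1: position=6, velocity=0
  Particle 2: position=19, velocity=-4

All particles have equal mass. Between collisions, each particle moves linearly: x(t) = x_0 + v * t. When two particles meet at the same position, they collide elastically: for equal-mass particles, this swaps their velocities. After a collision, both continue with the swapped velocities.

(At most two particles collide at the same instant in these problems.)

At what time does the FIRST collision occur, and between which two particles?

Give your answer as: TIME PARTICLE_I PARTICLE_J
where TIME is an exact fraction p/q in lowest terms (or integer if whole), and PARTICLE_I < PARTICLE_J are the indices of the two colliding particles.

Answer: 1 0 1

Derivation:
Pair (0,1): pos 5,6 vel 1,0 -> gap=1, closing at 1/unit, collide at t=1
Pair (1,2): pos 6,19 vel 0,-4 -> gap=13, closing at 4/unit, collide at t=13/4
Earliest collision: t=1 between 0 and 1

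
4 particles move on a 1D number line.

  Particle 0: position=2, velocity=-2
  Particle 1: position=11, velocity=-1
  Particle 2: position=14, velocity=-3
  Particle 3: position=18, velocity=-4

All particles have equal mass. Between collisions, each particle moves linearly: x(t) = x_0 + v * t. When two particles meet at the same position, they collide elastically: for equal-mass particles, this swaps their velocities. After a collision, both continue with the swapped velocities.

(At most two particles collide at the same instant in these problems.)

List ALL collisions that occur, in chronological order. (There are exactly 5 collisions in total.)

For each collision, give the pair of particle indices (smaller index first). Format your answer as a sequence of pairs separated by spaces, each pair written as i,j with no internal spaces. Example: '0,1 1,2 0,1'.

Collision at t=3/2: particles 1 and 2 swap velocities; positions: p0=-1 p1=19/2 p2=19/2 p3=12; velocities now: v0=-2 v1=-3 v2=-1 v3=-4
Collision at t=7/3: particles 2 and 3 swap velocities; positions: p0=-8/3 p1=7 p2=26/3 p3=26/3; velocities now: v0=-2 v1=-3 v2=-4 v3=-1
Collision at t=4: particles 1 and 2 swap velocities; positions: p0=-6 p1=2 p2=2 p3=7; velocities now: v0=-2 v1=-4 v2=-3 v3=-1
Collision at t=8: particles 0 and 1 swap velocities; positions: p0=-14 p1=-14 p2=-10 p3=3; velocities now: v0=-4 v1=-2 v2=-3 v3=-1
Collision at t=12: particles 1 and 2 swap velocities; positions: p0=-30 p1=-22 p2=-22 p3=-1; velocities now: v0=-4 v1=-3 v2=-2 v3=-1

Answer: 1,2 2,3 1,2 0,1 1,2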